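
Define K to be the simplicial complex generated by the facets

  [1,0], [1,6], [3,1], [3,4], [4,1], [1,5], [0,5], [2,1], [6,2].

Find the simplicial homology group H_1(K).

H_1 ≅ Z^3.

Fix the vertex order 0 < 1 < 2 < 3 < 4 < 5 < 6 and write every simplex with vertices in increasing order. Then dim K = 1 and the simplices of K are:

  0-simplices (7): [0], [1], [2], [3], [4], [5], [6]
  1-simplices (9): [0,1], [0,5], [1,2], [1,3], [1,4], [1,5], [1,6], [2,6], [3,4]

Hence C_0 ≅ Z^7, C_1 ≅ Z^9.

∂_1: C_1 → C_0 sends each edge [p,q] (with p < q) to q − p.
The 7×9 boundary matrix has rank 6 and Smith normal form diag(1,1,1,1,1,1).

Now H_k = ker ∂_k / im ∂_{k+1}, so:

  H_1: rank ker ∂_1 − rank ∂_2 = (9 − 6) − 0 = 3, and there is no ∂_2, so H_1 ≅ Z^3.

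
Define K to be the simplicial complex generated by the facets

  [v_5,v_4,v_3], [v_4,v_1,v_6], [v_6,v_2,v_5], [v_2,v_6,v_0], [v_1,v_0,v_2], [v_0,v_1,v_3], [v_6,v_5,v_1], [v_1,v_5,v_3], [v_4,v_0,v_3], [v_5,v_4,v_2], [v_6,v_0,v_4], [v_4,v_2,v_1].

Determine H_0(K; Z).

Take the total order v_0 < v_1 < v_2 < v_3 < v_4 < v_5 < v_6 on the vertex set. Then K (dimension 2) consists of the simplices:

  0-simplices (7): [v_0], [v_1], [v_2], [v_3], [v_4], [v_5], [v_6]
  1-simplices (18): (18 of them)
  2-simplices (12): (12 of them)

giving chain groups C_0 ≅ Z^7, C_1 ≅ Z^18, C_2 ≅ Z^12.

Boundary ∂_1: C_1 → C_0 sends each edge [p,q] (with p < q) to q − p. For instance
  ∂[v_0,v_6] = [v_6] − [v_0].
As a 7×18 matrix over Z this has rank 6, with invariant factors (1,1,1,1,1,1).

Boundary ∂_2: C_2 → C_1 maps a triangle to the signed sum of its edges. For instance
  ∂[v_1,v_2,v_4] = [v_2,v_4] − [v_1,v_4] + [v_1,v_2],
  ∂[v_0,v_4,v_6] = [v_4,v_6] − [v_0,v_6] + [v_0,v_4].
The resulting 18×12 matrix has rank 12, and its Smith normal form has invariant factors (1,1,1,1,1,1,1,1,1,1,1,2).

Reading off H_k = ker ∂_k / im ∂_{k+1}:

  H_0: rank C_0 − rank ∂_1 = 7 − 6 = 1, and the invariant factors of ∂_1 are all 1, so H_0 ≅ Z.

H_0 = Z.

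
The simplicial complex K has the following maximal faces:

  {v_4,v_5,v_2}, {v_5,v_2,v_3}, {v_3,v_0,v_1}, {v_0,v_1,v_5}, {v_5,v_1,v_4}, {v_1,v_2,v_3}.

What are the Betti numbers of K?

K has 6 vertices, 12 edges, 6 triangles.
rank ∂_0 = 0, rank ∂_1 = 5 ⇒ b_0 = 6 − 0 − 5 = 1; all invariant factors of ∂_1 are 1 so no torsion. So H_0 ≅ Z.
rank ∂_1 = 5, rank ∂_2 = 6 ⇒ b_1 = 12 − 5 − 6 = 1; all invariant factors of ∂_2 are 1 so no torsion. So H_1 ≅ Z.
rank ∂_2 = 6, rank ∂_3 = 0 ⇒ b_2 = 6 − 6 − 0 = 0. So H_2 ≅ 0.

b_0 = 1, b_1 = 1, b_2 = 0.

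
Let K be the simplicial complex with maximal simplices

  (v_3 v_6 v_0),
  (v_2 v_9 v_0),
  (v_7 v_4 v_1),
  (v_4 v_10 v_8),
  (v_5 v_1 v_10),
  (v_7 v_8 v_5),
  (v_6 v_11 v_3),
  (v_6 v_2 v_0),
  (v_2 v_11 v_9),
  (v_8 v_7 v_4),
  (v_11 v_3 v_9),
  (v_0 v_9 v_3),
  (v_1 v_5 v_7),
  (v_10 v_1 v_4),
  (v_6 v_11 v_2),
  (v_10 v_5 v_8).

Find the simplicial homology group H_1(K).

H_1 = 0.

Take the total order v_0 < v_1 < v_2 < v_3 < v_4 < v_5 < v_6 < v_7 < v_8 < v_9 < v_10 < v_11 on the vertex set. Then K (dimension 2) consists of the simplices:

  0-simplices (12): [v_0], [v_1], [v_2], [v_3], [v_4], [v_5], [v_6], [v_7], [v_8], [v_9], [v_10], [v_11]
  1-simplices (24): (24 of them)
  2-simplices (16): (16 of them)

so the chain groups are C_0 ≅ Z^12, C_1 ≅ Z^24, C_2 ≅ Z^16.

∂_1: C_1 → C_0 maps an edge to its endpoints' difference, ∂[p,q] = q − p. For instance
  ∂[v_3,v_11] = [v_11] − [v_3].
As a 12×24 matrix over Z this has rank 10, with invariant factors (1,1,1,1,1,1,1,1,1,1).

Boundary ∂_2: C_2 → C_1 sends each 2-simplex [p,q,r] to [q,r] − [p,r] + [p,q]. For instance
  ∂[v_3,v_9,v_11] = [v_9,v_11] − [v_3,v_11] + [v_3,v_9],
  ∂[v_1,v_4,v_7] = [v_4,v_7] − [v_1,v_7] + [v_1,v_4].
This gives a 24×16 integer matrix of rank 14; reducing to Smith normal form yields diagonal entries (1,1,1,1,1,1,1,1,1,1,1,1,1,1).

From H_k ≅ ker(∂_k) / im(∂_{k+1}) we obtain:

  H_1: rank ker ∂_1 − rank ∂_2 = (24 − 10) − 14 = 0, and the invariant factors of ∂_2 are all 1, so H_1 = 0.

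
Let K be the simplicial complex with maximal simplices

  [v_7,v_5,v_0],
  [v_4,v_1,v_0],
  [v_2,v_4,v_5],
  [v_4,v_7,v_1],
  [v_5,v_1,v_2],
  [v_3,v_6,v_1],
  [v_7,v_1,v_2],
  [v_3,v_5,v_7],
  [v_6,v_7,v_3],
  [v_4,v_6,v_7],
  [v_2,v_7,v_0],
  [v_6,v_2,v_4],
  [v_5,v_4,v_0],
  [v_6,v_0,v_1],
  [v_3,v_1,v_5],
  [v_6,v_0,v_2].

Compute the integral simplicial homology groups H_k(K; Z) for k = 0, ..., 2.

We work with the vertex ordering v_0 < v_1 < v_2 < v_3 < v_4 < v_5 < v_6 < v_7. The simplices of K, each written with vertices in increasing order, are:

  0-simplices (8): [v_0], [v_1], [v_2], [v_3], [v_4], [v_5], [v_6], [v_7]
  1-simplices (24): (24 of them)
  2-simplices (16): (16 of them)

giving chain groups C_0 ≅ Z^8, C_1 ≅ Z^24, C_2 ≅ Z^16.

∂_1: C_1 → C_0 sends each edge [p,q] (with p < q) to q − p. For instance
  ∂[v_0,v_2] = [v_2] − [v_0].
The 8×24 boundary matrix has rank 7 and Smith normal form diag(1,1,1,1,1,1,1).

Boundary ∂_2: C_2 → C_1 maps a triangle to the signed sum of its edges. For instance
  ∂[v_1,v_4,v_7] = [v_4,v_7] − [v_1,v_7] + [v_1,v_4],
  ∂[v_0,v_1,v_4] = [v_1,v_4] − [v_0,v_4] + [v_0,v_1].
As a 24×16 matrix over Z this has rank 15, with invariant factors (1,1,1,1,1,1,1,1,1,1,1,1,1,1,1).

Computing H_k = (kernel of ∂_k) / (image of ∂_{k+1}):

  H_0: rank C_0 − rank ∂_1 = 8 − 7 = 1, and the invariant factors of ∂_1 are all 1, so H_0 ≅ Z.
  H_1: rank ker ∂_1 − rank ∂_2 = (24 − 7) − 15 = 2, and the invariant factors of ∂_2 are all 1, so H_1 ≅ Z^2.
  H_2: rank ker ∂_2 − rank ∂_3 = (16 − 15) − 0 = 1, and there is no ∂_3, so H_2 ≅ Z.

(K is a triangulation of the torus T^2.)

H_0 ≅ Z,  H_1 ≅ Z^2,  H_2 ≅ Z.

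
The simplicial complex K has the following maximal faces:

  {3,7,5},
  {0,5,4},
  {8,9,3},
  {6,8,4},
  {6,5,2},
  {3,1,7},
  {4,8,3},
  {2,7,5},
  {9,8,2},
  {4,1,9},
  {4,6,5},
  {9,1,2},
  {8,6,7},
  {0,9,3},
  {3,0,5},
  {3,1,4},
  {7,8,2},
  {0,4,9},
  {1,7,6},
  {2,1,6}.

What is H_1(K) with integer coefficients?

We work with the vertex ordering 0 < 1 < 2 < 3 < 4 < 5 < 6 < 7 < 8 < 9. The simplices of K, each written with vertices in increasing order, are:

  0-simplices (10): [0], [1], [2], [3], [4], [5], [6], [7], [8], [9]
  1-simplices (30): (30 of them)
  2-simplices (20): (20 of them)

giving chain groups C_0 ≅ Z^10, C_1 ≅ Z^30, C_2 ≅ Z^20.

∂_1: C_1 → C_0 maps an edge to its endpoints' difference, ∂[p,q] = q − p.
The resulting 10×30 matrix has rank 9, and its Smith normal form has invariant factors (1,1,1,1,1,1,1,1,1).

∂_2: C_2 → C_1 sends each 2-simplex [p,q,r] to [q,r] − [p,r] + [p,q]. For instance
  ∂[0,4,9] = [4,9] − [0,9] + [0,4],
  ∂[1,3,7] = [3,7] − [1,7] + [1,3].
As a 30×20 matrix over Z this has rank 20, with invariant factors (1,1,1,1,1,1,1,1,1,1,1,1,1,1,1,1,1,1,1,2).

From H_k ≅ ker(∂_k) / im(∂_{k+1}) we obtain:

  H_1: rank ker ∂_1 − rank ∂_2 = (30 − 9) − 20 = 1, and ∂_2 has invariant factor 2 > 1, so H_1 = Z ⊕ Z/2Z.

(K is a triangulation of the Klein bottle.)

H_1 ≅ Z ⊕ Z/2Z.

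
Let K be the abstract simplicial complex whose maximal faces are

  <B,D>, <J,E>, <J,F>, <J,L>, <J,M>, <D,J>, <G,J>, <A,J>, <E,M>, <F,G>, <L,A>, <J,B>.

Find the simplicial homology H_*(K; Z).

H_0 ≅ Z,  H_1 ≅ Z^4.

Take the total order A < B < D < E < F < G < J < L < M on the vertex set. Then K (dimension 1) consists of the simplices:

  0-simplices (9): A, B, D, E, F, G, J, L, M
  1-simplices (12): AJ, AL, BD, BJ, DJ, EJ, EM, FG, FJ, GJ, JL, JM

giving chain groups C_0 ≅ Z^9, C_1 ≅ Z^12.

Boundary ∂_1: C_1 → C_0 is given by ∂[p,q] = [q] − [p].
The resulting 9×12 matrix has rank 8, and its Smith normal form has invariant factors (1,1,1,1,1,1,1,1).

From H_k ≅ ker(∂_k) / im(∂_{k+1}) we obtain:

  H_0: rank C_0 − rank ∂_1 = 9 − 8 = 1, and the invariant factors of ∂_1 are all 1, so H_0 = Z.
  H_1: rank ker ∂_1 − rank ∂_2 = (12 − 8) − 0 = 4, and there is no ∂_2, so H_1 = Z^4.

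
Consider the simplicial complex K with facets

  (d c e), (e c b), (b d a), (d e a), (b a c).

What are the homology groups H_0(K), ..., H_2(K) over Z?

K has 5 vertices, 10 edges, 5 triangles.
rank ∂_0 = 0, rank ∂_1 = 4 ⇒ b_0 = 5 − 0 − 4 = 1; all invariant factors of ∂_1 are 1 so no torsion. So H_0 = Z.
rank ∂_1 = 4, rank ∂_2 = 5 ⇒ b_1 = 10 − 4 − 5 = 1; all invariant factors of ∂_2 are 1 so no torsion. So H_1 = Z.
rank ∂_2 = 5, rank ∂_3 = 0 ⇒ b_2 = 5 − 5 − 0 = 0. So H_2 = 0.

H_0 ≅ Z,  H_1 ≅ Z,  H_2 = 0.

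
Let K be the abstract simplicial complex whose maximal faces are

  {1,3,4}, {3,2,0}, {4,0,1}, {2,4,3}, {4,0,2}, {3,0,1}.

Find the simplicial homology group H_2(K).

Fix the vertex order 0 < 1 < 2 < 3 < 4 and write every simplex with vertices in increasing order. Then dim K = 2 and the simplices of K are:

  0-simplices (5): [0], [1], [2], [3], [4]
  1-simplices (9): [0,1], [0,2], [0,3], [0,4], [1,3], [1,4], [2,3], [2,4], [3,4]
  2-simplices (6): [0,1,3], [0,1,4], [0,2,3], [0,2,4], [1,3,4], [2,3,4]

so the chain groups are C_0 ≅ Z^5, C_1 ≅ Z^9, C_2 ≅ Z^6.

∂_1: C_1 → C_0 maps an edge to its endpoints' difference, ∂[p,q] = q − p.
The 5×9 boundary matrix has rank 4 and Smith normal form diag(1,1,1,1).

∂_2: C_2 → C_1 sends each 2-simplex [p,q,r] to [q,r] − [p,r] + [p,q]. For instance
  ∂[0,1,3] = [1,3] − [0,3] + [0,1],
  ∂[0,2,4] = [2,4] − [0,4] + [0,2].
The resulting 9×6 matrix has rank 5, and its Smith normal form has invariant factors (1,1,1,1,1).

Reading off H_k = ker ∂_k / im ∂_{k+1}:

  H_2: rank ker ∂_2 − rank ∂_3 = (6 − 5) − 0 = 1, and there is no ∂_3, so H_2 ≅ Z.

(K is a triangulation of the 2-sphere S^2.)

H_2 ≅ Z.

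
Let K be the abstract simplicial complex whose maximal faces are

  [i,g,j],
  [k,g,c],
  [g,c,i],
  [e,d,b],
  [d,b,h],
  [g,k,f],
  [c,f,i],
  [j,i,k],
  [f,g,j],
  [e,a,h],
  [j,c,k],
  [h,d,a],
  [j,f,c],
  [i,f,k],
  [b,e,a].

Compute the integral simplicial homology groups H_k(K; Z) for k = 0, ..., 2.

We work with the vertex ordering a < b < c < d < e < f < g < h < i < j < k. The simplices of K, each written with vertices in increasing order, are:

  0-simplices (11): a, b, c, d, e, f, g, h, i, j, k
  1-simplices (25): ab, ad, ae, ah, bd, be, bh, cf, cg, ci, cj, ck, de, dh, eh, fg, fi, fj, fk, gi, gj, gk, ij, ik, jk
  2-simplices (15): abe, adh, aeh, bde, bdh, cfi, cfj, cgi, cgk, cjk, fgj, fgk, fik, gij, ijk

giving chain groups C_0 ≅ Z^11, C_1 ≅ Z^25, C_2 ≅ Z^15.

∂_1: C_1 → C_0 is given by ∂[p,q] = [q] − [p].
This gives a 11×25 integer matrix of rank 9; reducing to Smith normal form yields diagonal entries (1,1,1,1,1,1,1,1,1).

The boundary map ∂_2: C_2 → C_1 maps a triangle to the signed sum of its edges. For instance
  ∂fik = ik − fk + fi,
  ∂bdh = dh − bh + bd.
As a 25×15 matrix over Z this has rank 15, with invariant factors (1,1,1,1,1,1,1,1,1,1,1,1,1,1,2).

Reading off H_k = ker ∂_k / im ∂_{k+1}:

  H_0: rank C_0 − rank ∂_1 = 11 − 9 = 2, and the invariant factors of ∂_1 are all 1, so H_0 ≅ Z^2.
  H_1: rank ker ∂_1 − rank ∂_2 = (25 − 9) − 15 = 1, and ∂_2 has invariant factor 2 > 1, so H_1 ≅ Z ⊕ Z/2Z.
  H_2: rank ker ∂_2 − rank ∂_3 = (15 − 15) − 0 = 0, and there is no ∂_3, so H_2 ≅ 0.

As a check, the Euler characteristic is 11 − 25 + 15 = 1, which agrees with 2 − 1 + 0 = 1.

H_0 = Z^2,  H_1 = Z ⊕ Z/2Z,  H_2 = 0.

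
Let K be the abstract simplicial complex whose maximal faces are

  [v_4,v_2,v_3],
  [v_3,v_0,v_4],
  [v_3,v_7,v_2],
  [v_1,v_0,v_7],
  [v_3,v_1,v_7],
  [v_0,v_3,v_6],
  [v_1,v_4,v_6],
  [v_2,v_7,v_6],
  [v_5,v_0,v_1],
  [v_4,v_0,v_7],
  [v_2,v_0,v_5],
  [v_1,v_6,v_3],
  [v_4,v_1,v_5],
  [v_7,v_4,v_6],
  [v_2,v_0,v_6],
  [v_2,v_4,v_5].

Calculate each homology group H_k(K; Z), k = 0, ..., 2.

H_0 ≅ Z,  H_1 ≅ Z^2,  H_2 ≅ Z.

K has 8 vertices, 24 edges, 16 triangles.
rank ∂_0 = 0, rank ∂_1 = 7 ⇒ b_0 = 8 − 0 − 7 = 1; all invariant factors of ∂_1 are 1 so no torsion. So H_0 = Z.
rank ∂_1 = 7, rank ∂_2 = 15 ⇒ b_1 = 24 − 7 − 15 = 2; all invariant factors of ∂_2 are 1 so no torsion. So H_1 = Z^2.
rank ∂_2 = 15, rank ∂_3 = 0 ⇒ b_2 = 16 − 15 − 0 = 1. So H_2 = Z.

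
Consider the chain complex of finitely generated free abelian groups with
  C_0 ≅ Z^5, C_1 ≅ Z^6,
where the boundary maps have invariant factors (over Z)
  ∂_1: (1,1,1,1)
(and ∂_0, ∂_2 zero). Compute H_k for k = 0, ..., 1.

H_0 ≅ Z,  H_1 ≅ Z^2.

H_0: b_0 = 5 − 0 − 4 = 1; torsion from ∂_1 factors > 1: none. So H_0 ≅ Z.
H_1: b_1 = 6 − 4 − 0 = 2; torsion from ∂_2 factors > 1: none. So H_1 ≅ Z^2.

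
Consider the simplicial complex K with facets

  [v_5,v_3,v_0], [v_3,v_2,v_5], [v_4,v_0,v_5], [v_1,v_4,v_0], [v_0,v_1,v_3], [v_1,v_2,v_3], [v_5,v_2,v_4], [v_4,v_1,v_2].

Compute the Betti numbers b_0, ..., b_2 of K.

b_0 = 1, b_1 = 0, b_2 = 1.

Fix the vertex order v_0 < v_1 < v_2 < v_3 < v_4 < v_5 and write every simplex with vertices in increasing order. Then dim K = 2 and the simplices of K are:

  0-simplices (6): [v_0], [v_1], [v_2], [v_3], [v_4], [v_5]
  1-simplices (12): [v_0,v_1], [v_0,v_3], [v_0,v_4], [v_0,v_5], [v_1,v_2], [v_1,v_3], [v_1,v_4], [v_2,v_3], [v_2,v_4], [v_2,v_5], [v_3,v_5], [v_4,v_5]
  2-simplices (8): [v_0,v_1,v_3], [v_0,v_1,v_4], [v_0,v_3,v_5], [v_0,v_4,v_5], [v_1,v_2,v_3], [v_1,v_2,v_4], [v_2,v_3,v_5], [v_2,v_4,v_5]

Hence C_0 ≅ Z^6, C_1 ≅ Z^12, C_2 ≅ Z^8.

Boundary ∂_1: C_1 → C_0 sends each edge [p,q] (with p < q) to q − p. For instance
  ∂[v_0,v_5] = [v_5] − [v_0].
As a 6×12 matrix over Z this has rank 5, with invariant factors (1,1,1,1,1).

The boundary map ∂_2: C_2 → C_1 maps a triangle to the signed sum of its edges. For instance
  ∂[v_0,v_4,v_5] = [v_4,v_5] − [v_0,v_5] + [v_0,v_4],
  ∂[v_2,v_3,v_5] = [v_3,v_5] − [v_2,v_5] + [v_2,v_3].
As a 12×8 matrix over Z this has rank 7, with invariant factors (1,1,1,1,1,1,1).

Reading off H_k = ker ∂_k / im ∂_{k+1}:

  H_0: rank C_0 − rank ∂_1 = 6 − 5 = 1, and the invariant factors of ∂_1 are all 1, so H_0 ≅ Z.
  H_1: rank ker ∂_1 − rank ∂_2 = (12 − 5) − 7 = 0, and the invariant factors of ∂_2 are all 1, so H_1 ≅ 0.
  H_2: rank ker ∂_2 − rank ∂_3 = (8 − 7) − 0 = 1, and there is no ∂_3, so H_2 ≅ Z.

As a check, the Euler characteristic is 6 − 12 + 8 = 2, which agrees with 1 − 0 + 1 = 2.
(K is a triangulation of the 2-sphere S^2.)

Hence the Betti numbers are b_0 = 1, b_1 = 0, b_2 = 1.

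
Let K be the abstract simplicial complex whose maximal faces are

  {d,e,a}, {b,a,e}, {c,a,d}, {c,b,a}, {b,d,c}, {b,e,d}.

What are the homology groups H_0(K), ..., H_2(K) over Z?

Fix the vertex order a < b < c < d < e and write every simplex with vertices in increasing order. Then dim K = 2 and the simplices of K are:

  0-simplices (5): a, b, c, d, e
  1-simplices (9): ab, ac, ad, ae, bc, bd, be, cd, de
  2-simplices (6): abc, abe, acd, ade, bcd, bde

Hence C_0 ≅ Z^5, C_1 ≅ Z^9, C_2 ≅ Z^6.

The boundary map ∂_1: C_1 → C_0 is given by ∂[p,q] = [q] − [p]. For instance
  ∂ad = d − a.
As a 5×9 matrix over Z this has rank 4, with invariant factors (1,1,1,1).

The boundary map ∂_2: C_2 → C_1 sends each 2-simplex [p,q,r] to [q,r] − [p,r] + [p,q]. For instance
  ∂abc = bc − ac + ab,
  ∂bcd = cd − bd + bc.
The resulting 9×6 matrix has rank 5, and its Smith normal form has invariant factors (1,1,1,1,1).

From H_k ≅ ker(∂_k) / im(∂_{k+1}) we obtain:

  H_0: rank C_0 − rank ∂_1 = 5 − 4 = 1, and the invariant factors of ∂_1 are all 1, so H_0 = Z.
  H_1: rank ker ∂_1 − rank ∂_2 = (9 − 4) − 5 = 0, and the invariant factors of ∂_2 are all 1, so H_1 = 0.
  H_2: rank ker ∂_2 − rank ∂_3 = (6 − 5) − 0 = 1, and there is no ∂_3, so H_2 = Z.

(K is a triangulation of the 2-sphere S^2.)

H_0 ≅ Z,  H_1 = 0,  H_2 ≅ Z.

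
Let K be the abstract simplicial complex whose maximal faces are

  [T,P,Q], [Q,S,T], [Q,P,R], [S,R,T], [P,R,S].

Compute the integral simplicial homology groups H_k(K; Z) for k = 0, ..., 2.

H_0 = Z,  H_1 = Z,  H_2 = 0.

Take the total order P < Q < R < S < T on the vertex set. Then K (dimension 2) consists of the simplices:

  0-simplices (5): P, Q, R, S, T
  1-simplices (10): PQ, PR, PS, PT, QR, QS, QT, RS, RT, ST
  2-simplices (5): PQR, PQT, PRS, QST, RST

Hence C_0 ≅ Z^5, C_1 ≅ Z^10, C_2 ≅ Z^5.

Boundary ∂_1: C_1 → C_0 maps an edge to its endpoints' difference, ∂[p,q] = q − p. For instance
  ∂PQ = Q − P.
The resulting 5×10 matrix has rank 4, and its Smith normal form has invariant factors (1,1,1,1).

Boundary ∂_2: C_2 → C_1 acts by ∂[p,q,r] = [q,r] − [p,r] + [p,q]. For instance
  ∂RST = ST − RT + RS,
  ∂PQR = QR − PR + PQ.
As a 10×5 matrix over Z this has rank 5, with invariant factors (1,1,1,1,1).

From H_k ≅ ker(∂_k) / im(∂_{k+1}) we obtain:

  H_0: rank C_0 − rank ∂_1 = 5 − 4 = 1, and the invariant factors of ∂_1 are all 1, so H_0 = Z.
  H_1: rank ker ∂_1 − rank ∂_2 = (10 − 4) − 5 = 1, and the invariant factors of ∂_2 are all 1, so H_1 = Z.
  H_2: rank ker ∂_2 − rank ∂_3 = (5 − 5) − 0 = 0, and there is no ∂_3, so H_2 = 0.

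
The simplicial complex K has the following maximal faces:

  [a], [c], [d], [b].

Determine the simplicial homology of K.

H_0 = Z^4.

K has 4 vertices.
rank ∂_0 = 0, rank ∂_1 = 0 ⇒ b_0 = 4 − 0 − 0 = 4. So H_0 ≅ Z^4.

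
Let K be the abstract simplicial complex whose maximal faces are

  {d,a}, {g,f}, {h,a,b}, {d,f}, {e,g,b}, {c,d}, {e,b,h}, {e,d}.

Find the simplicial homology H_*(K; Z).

Take the total order a < b < c < d < e < f < g < h on the vertex set. Then K (dimension 2) consists of the simplices:

  0-simplices (8): a, b, c, d, e, f, g, h
  1-simplices (12): ab, ad, ah, be, bg, bh, cd, de, df, eg, eh, fg
  2-simplices (3): abh, beg, beh

Hence C_0 ≅ Z^8, C_1 ≅ Z^12, C_2 ≅ Z^3.

∂_1: C_1 → C_0 sends each edge [p,q] (with p < q) to q − p. For instance
  ∂ab = b − a.
This gives a 8×12 integer matrix of rank 7; reducing to Smith normal form yields diagonal entries (1,1,1,1,1,1,1).

∂_2: C_2 → C_1 acts by ∂[p,q,r] = [q,r] − [p,r] + [p,q]. For instance
  ∂beg = eg − bg + be,
  ∂abh = bh − ah + ab.
As a 12×3 matrix over Z this has rank 3, with invariant factors (1,1,1).

Now H_k = ker ∂_k / im ∂_{k+1}, so:

  H_0: rank C_0 − rank ∂_1 = 8 − 7 = 1, and the invariant factors of ∂_1 are all 1, so H_0 = Z.
  H_1: rank ker ∂_1 − rank ∂_2 = (12 − 7) − 3 = 2, and the invariant factors of ∂_2 are all 1, so H_1 = Z^2.
  H_2: rank ker ∂_2 − rank ∂_3 = (3 − 3) − 0 = 0, and there is no ∂_3, so H_2 = 0.

H_0 ≅ Z,  H_1 ≅ Z^2,  H_2 = 0.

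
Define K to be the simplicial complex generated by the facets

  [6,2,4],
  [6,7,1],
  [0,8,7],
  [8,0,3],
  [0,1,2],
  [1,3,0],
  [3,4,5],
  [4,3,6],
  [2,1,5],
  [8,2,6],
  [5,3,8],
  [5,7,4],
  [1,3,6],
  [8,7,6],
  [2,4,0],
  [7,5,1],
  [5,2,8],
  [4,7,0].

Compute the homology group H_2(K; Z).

Order the vertices as 0 < 1 < 2 < 3 < 4 < 5 < 6 < 7 < 8. Listing each simplex with vertices in this order, K has dimension 2 with simplices:

  0-simplices (9): [0], [1], [2], [3], [4], [5], [6], [7], [8]
  1-simplices (27): (27 of them)
  2-simplices (18): [0,1,2], [0,1,3], [0,2,4], [0,3,8], [0,4,7], [0,7,8], [1,2,5], [1,3,6], [1,5,7], [1,6,7], [2,4,6], [2,5,8], [2,6,8], [3,4,5], [3,4,6], [3,5,8], [4,5,7], [6,7,8]

Hence C_0 ≅ Z^9, C_1 ≅ Z^27, C_2 ≅ Z^18.

∂_1: C_1 → C_0 maps an edge to its endpoints' difference, ∂[p,q] = q − p. For instance
  ∂[1,5] = [5] − [1].
As a 9×27 matrix over Z this has rank 8, with invariant factors (1,1,1,1,1,1,1,1).

The boundary map ∂_2: C_2 → C_1 sends each 2-simplex [p,q,r] to [q,r] − [p,r] + [p,q]. For instance
  ∂[3,5,8] = [5,8] − [3,8] + [3,5],
  ∂[0,2,4] = [2,4] − [0,4] + [0,2].
As a 27×18 matrix over Z this has rank 17, with invariant factors (1,1,1,1,1,1,1,1,1,1,1,1,1,1,1,1,1).

Computing H_k = (kernel of ∂_k) / (image of ∂_{k+1}):

  H_2: rank ker ∂_2 − rank ∂_3 = (18 − 17) − 0 = 1, and there is no ∂_3, so H_2 = Z.

H_2 = Z.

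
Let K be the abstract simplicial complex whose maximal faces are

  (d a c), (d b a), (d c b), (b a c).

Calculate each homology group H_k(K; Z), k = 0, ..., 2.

H_0 = Z,  H_1 = 0,  H_2 = Z.

Take the total order a < b < c < d on the vertex set. Then K (dimension 2) consists of the simplices:

  0-simplices (4): a, b, c, d
  1-simplices (6): ab, ac, ad, bc, bd, cd
  2-simplices (4): abc, abd, acd, bcd

so the chain groups are C_0 ≅ Z^4, C_1 ≅ Z^6, C_2 ≅ Z^4.

∂_1: C_1 → C_0 sends each edge [p,q] (with p < q) to q − p. For instance
  ∂ac = c − a.
The resulting 4×6 matrix has rank 3, and its Smith normal form has invariant factors (1,1,1).

The boundary map ∂_2: C_2 → C_1 acts by ∂[p,q,r] = [q,r] − [p,r] + [p,q]. For instance
  ∂abc = bc − ac + ab,
  ∂abd = bd − ad + ab.
The resulting 6×4 matrix has rank 3, and its Smith normal form has invariant factors (1,1,1).

From H_k ≅ ker(∂_k) / im(∂_{k+1}) we obtain:

  H_0: rank C_0 − rank ∂_1 = 4 − 3 = 1, and the invariant factors of ∂_1 are all 1, so H_0 = Z.
  H_1: rank ker ∂_1 − rank ∂_2 = (6 − 3) − 3 = 0, and the invariant factors of ∂_2 are all 1, so H_1 = 0.
  H_2: rank ker ∂_2 − rank ∂_3 = (4 − 3) − 0 = 1, and there is no ∂_3, so H_2 = Z.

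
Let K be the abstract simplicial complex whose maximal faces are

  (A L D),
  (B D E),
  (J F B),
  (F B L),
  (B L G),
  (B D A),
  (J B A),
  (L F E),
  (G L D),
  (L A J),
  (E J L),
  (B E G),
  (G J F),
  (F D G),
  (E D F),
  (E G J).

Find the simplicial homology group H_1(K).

H_1 = Z^2.

Take the total order A < B < D < E < F < G < J < L on the vertex set. Then K (dimension 2) consists of the simplices:

  0-simplices (8): A, B, D, E, F, G, J, L
  1-simplices (24): AB, AD, AJ, AL, BD, BE, BF, BG, BJ, BL, DE, DF, DG, DL, EF, EG, EJ, EL, FG, FJ, FL, GJ, GL, JL
  2-simplices (16): ABD, ABJ, ADL, AJL, BDE, BEG, BFJ, BFL, BGL, DEF, DFG, DGL, EFL, EGJ, EJL, FGJ

so the chain groups are C_0 ≅ Z^8, C_1 ≅ Z^24, C_2 ≅ Z^16.

The boundary map ∂_1: C_1 → C_0 is given by ∂[p,q] = [q] − [p]. For instance
  ∂EJ = J − E.
The resulting 8×24 matrix has rank 7, and its Smith normal form has invariant factors (1,1,1,1,1,1,1).

The boundary map ∂_2: C_2 → C_1 acts by ∂[p,q,r] = [q,r] − [p,r] + [p,q]. For instance
  ∂DFG = FG − DG + DF,
  ∂ABD = BD − AD + AB.
This gives a 24×16 integer matrix of rank 15; reducing to Smith normal form yields diagonal entries (1,1,1,1,1,1,1,1,1,1,1,1,1,1,1).

Now H_k = ker ∂_k / im ∂_{k+1}, so:

  H_1: rank ker ∂_1 − rank ∂_2 = (24 − 7) − 15 = 2, and the invariant factors of ∂_2 are all 1, so H_1 = Z^2.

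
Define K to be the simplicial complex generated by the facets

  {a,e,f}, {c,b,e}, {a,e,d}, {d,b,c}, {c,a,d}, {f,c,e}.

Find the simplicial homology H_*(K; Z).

Take the total order a < b < c < d < e < f on the vertex set. Then K (dimension 2) consists of the simplices:

  0-simplices (6): a, b, c, d, e, f
  1-simplices (12): ac, ad, ae, af, bc, bd, be, cd, ce, cf, de, ef
  2-simplices (6): acd, ade, aef, bcd, bce, cef

giving chain groups C_0 ≅ Z^6, C_1 ≅ Z^12, C_2 ≅ Z^6.

∂_1: C_1 → C_0 is given by ∂[p,q] = [q] − [p]. For instance
  ∂be = e − b.
The 6×12 boundary matrix has rank 5 and Smith normal form diag(1,1,1,1,1).

∂_2: C_2 → C_1 acts by ∂[p,q,r] = [q,r] − [p,r] + [p,q]. For instance
  ∂ade = de − ae + ad,
  ∂acd = cd − ad + ac.
The 12×6 boundary matrix has rank 6 and Smith normal form diag(1,1,1,1,1,1).

Computing H_k = (kernel of ∂_k) / (image of ∂_{k+1}):

  H_0: rank C_0 − rank ∂_1 = 6 − 5 = 1, and the invariant factors of ∂_1 are all 1, so H_0 ≅ Z.
  H_1: rank ker ∂_1 − rank ∂_2 = (12 − 5) − 6 = 1, and the invariant factors of ∂_2 are all 1, so H_1 ≅ Z.
  H_2: rank ker ∂_2 − rank ∂_3 = (6 − 6) − 0 = 0, and there is no ∂_3, so H_2 ≅ 0.

As a check, the Euler characteristic is 6 − 12 + 6 = 0, which agrees with 1 − 1 + 0 = 0.
(K is a triangulation of the cylinder S^1 x I.)

H_0 = Z,  H_1 = Z,  H_2 = 0.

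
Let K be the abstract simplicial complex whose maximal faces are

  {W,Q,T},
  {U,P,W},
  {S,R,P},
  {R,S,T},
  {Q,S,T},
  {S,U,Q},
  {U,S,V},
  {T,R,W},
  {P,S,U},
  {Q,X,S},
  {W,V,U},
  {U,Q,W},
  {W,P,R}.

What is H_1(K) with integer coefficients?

Take the total order P < Q < R < S < T < U < V < W < X on the vertex set. Then K (dimension 2) consists of the simplices:

  0-simplices (9): P, Q, R, S, T, U, V, W, X
  1-simplices (20): PR, PS, PU, PW, QS, QT, QU, QW, QX, RS, RT, RW, ST, SU, SV, SX, TW, UV, UW, VW
  2-simplices (13): PRS, PRW, PSU, PUW, QST, QSU, QSX, QTW, QUW, RST, RTW, SUV, UVW

Hence C_0 ≅ Z^9, C_1 ≅ Z^20, C_2 ≅ Z^13.

Boundary ∂_1: C_1 → C_0 sends each edge [p,q] (with p < q) to q − p.
This gives a 9×20 integer matrix of rank 8; reducing to Smith normal form yields diagonal entries (1,1,1,1,1,1,1,1).

The boundary map ∂_2: C_2 → C_1 maps a triangle to the signed sum of its edges. For instance
  ∂QSX = SX − QX + QS,
  ∂QST = ST − QT + QS.
As a 20×13 matrix over Z this has rank 12, with invariant factors (1,1,1,1,1,1,1,1,1,1,1,1).

Computing H_k = (kernel of ∂_k) / (image of ∂_{k+1}):

  H_1: rank ker ∂_1 − rank ∂_2 = (20 − 8) − 12 = 0, and the invariant factors of ∂_2 are all 1, so H_1 = 0.

H_1 ≅ 0.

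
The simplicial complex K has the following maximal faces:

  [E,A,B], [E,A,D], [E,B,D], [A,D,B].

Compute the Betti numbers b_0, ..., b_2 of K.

Order the vertices as A < B < D < E. Listing each simplex with vertices in this order, K has dimension 2 with simplices:

  0-simplices (4): A, B, D, E
  1-simplices (6): AB, AD, AE, BD, BE, DE
  2-simplices (4): ABD, ABE, ADE, BDE

giving chain groups C_0 ≅ Z^4, C_1 ≅ Z^6, C_2 ≅ Z^4.

∂_1: C_1 → C_0 maps an edge to its endpoints' difference, ∂[p,q] = q − p.
The 4×6 boundary matrix has rank 3 and Smith normal form diag(1,1,1).

∂_2: C_2 → C_1 acts by ∂[p,q,r] = [q,r] − [p,r] + [p,q]. For instance
  ∂BDE = DE − BE + BD,
  ∂ABE = BE − AE + AB.
The 6×4 boundary matrix has rank 3 and Smith normal form diag(1,1,1).

Now H_k = ker ∂_k / im ∂_{k+1}, so:

  H_0: rank C_0 − rank ∂_1 = 4 − 3 = 1, and the invariant factors of ∂_1 are all 1, so H_0 ≅ Z.
  H_1: rank ker ∂_1 − rank ∂_2 = (6 − 3) − 3 = 0, and the invariant factors of ∂_2 are all 1, so H_1 ≅ 0.
  H_2: rank ker ∂_2 − rank ∂_3 = (4 − 3) − 0 = 1, and there is no ∂_3, so H_2 ≅ Z.

As a check, the Euler characteristic is 4 − 6 + 4 = 2, which agrees with 1 − 0 + 1 = 2.

Hence the Betti numbers are b_0 = 1, b_1 = 0, b_2 = 1.

b_0 = 1, b_1 = 0, b_2 = 1.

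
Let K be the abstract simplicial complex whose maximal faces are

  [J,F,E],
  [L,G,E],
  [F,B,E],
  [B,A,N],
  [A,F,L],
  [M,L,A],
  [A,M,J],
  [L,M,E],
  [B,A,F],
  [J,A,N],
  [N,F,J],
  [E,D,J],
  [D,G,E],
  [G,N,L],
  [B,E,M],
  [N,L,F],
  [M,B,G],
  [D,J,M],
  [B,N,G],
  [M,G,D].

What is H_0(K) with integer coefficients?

H_0 ≅ Z.

Fix the vertex order A < B < D < E < F < G < J < L < M < N and write every simplex with vertices in increasing order. Then dim K = 2 and the simplices of K are:

  0-simplices (10): A, B, D, E, F, G, J, L, M, N
  1-simplices (30): AB, AF, AJ, AL, AM, AN, BE, BF, BG, BM, BN, DE, DG, DJ, DM, EF, EG, EJ, EL, EM, FJ, FL, FN, GL, GM, GN, JM, JN, LM, LN
  2-simplices (20): ABF, ABN, AFL, AJM, AJN, ALM, BEF, BEM, BGM, BGN, DEG, DEJ, DGM, DJM, EFJ, EGL, ELM, FJN, FLN, GLN

giving chain groups C_0 ≅ Z^10, C_1 ≅ Z^30, C_2 ≅ Z^20.

The boundary map ∂_1: C_1 → C_0 maps an edge to its endpoints' difference, ∂[p,q] = q − p. For instance
  ∂EF = F − E.
The resulting 10×30 matrix has rank 9, and its Smith normal form has invariant factors (1,1,1,1,1,1,1,1,1).

∂_2: C_2 → C_1 maps a triangle to the signed sum of its edges. For instance
  ∂EGL = GL − EL + EG,
  ∂BEF = EF − BF + BE.
As a 30×20 matrix over Z this has rank 20, with invariant factors (1,1,1,1,1,1,1,1,1,1,1,1,1,1,1,1,1,1,1,2).

Computing H_k = (kernel of ∂_k) / (image of ∂_{k+1}):

  H_0: rank C_0 − rank ∂_1 = 10 − 9 = 1, and the invariant factors of ∂_1 are all 1, so H_0 ≅ Z.

(K is a triangulation of the Klein bottle.)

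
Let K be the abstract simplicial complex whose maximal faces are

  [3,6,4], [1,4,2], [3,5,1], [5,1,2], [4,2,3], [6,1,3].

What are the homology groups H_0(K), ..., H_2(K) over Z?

K has 6 vertices, 12 edges, 6 triangles.
rank ∂_0 = 0, rank ∂_1 = 5 ⇒ b_0 = 6 − 0 − 5 = 1; all invariant factors of ∂_1 are 1 so no torsion. So H_0 = Z.
rank ∂_1 = 5, rank ∂_2 = 6 ⇒ b_1 = 12 − 5 − 6 = 1; all invariant factors of ∂_2 are 1 so no torsion. So H_1 = Z.
rank ∂_2 = 6, rank ∂_3 = 0 ⇒ b_2 = 6 − 6 − 0 = 0. So H_2 = 0.

H_0 ≅ Z,  H_1 ≅ Z,  H_2 = 0.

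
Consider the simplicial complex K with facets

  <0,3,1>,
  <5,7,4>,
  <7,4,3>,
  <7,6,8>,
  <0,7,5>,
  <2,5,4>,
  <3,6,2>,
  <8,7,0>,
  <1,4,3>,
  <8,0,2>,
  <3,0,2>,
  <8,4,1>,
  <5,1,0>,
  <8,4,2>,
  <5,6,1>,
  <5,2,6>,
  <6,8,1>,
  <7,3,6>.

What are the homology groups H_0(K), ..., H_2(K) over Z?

H_0 ≅ Z,  H_1 ≅ Z^2,  H_2 ≅ Z.

We work with the vertex ordering 0 < 1 < 2 < 3 < 4 < 5 < 6 < 7 < 8. The simplices of K, each written with vertices in increasing order, are:

  0-simplices (9): [0], [1], [2], [3], [4], [5], [6], [7], [8]
  1-simplices (27): (27 of them)
  2-simplices (18): [0,1,3], [0,1,5], [0,2,3], [0,2,8], [0,5,7], [0,7,8], [1,3,4], [1,4,8], [1,5,6], [1,6,8], [2,3,6], [2,4,5], [2,4,8], [2,5,6], [3,4,7], [3,6,7], [4,5,7], [6,7,8]

Hence C_0 ≅ Z^9, C_1 ≅ Z^27, C_2 ≅ Z^18.

∂_1: C_1 → C_0 maps an edge to its endpoints' difference, ∂[p,q] = q − p. For instance
  ∂[4,8] = [8] − [4].
The 9×27 boundary matrix has rank 8 and Smith normal form diag(1,1,1,1,1,1,1,1).

∂_2: C_2 → C_1 acts by ∂[p,q,r] = [q,r] − [p,r] + [p,q]. For instance
  ∂[0,1,3] = [1,3] − [0,3] + [0,1],
  ∂[4,5,7] = [5,7] − [4,7] + [4,5].
This gives a 27×18 integer matrix of rank 17; reducing to Smith normal form yields diagonal entries (1,1,1,1,1,1,1,1,1,1,1,1,1,1,1,1,1).

From H_k ≅ ker(∂_k) / im(∂_{k+1}) we obtain:

  H_0: rank C_0 − rank ∂_1 = 9 − 8 = 1, and the invariant factors of ∂_1 are all 1, so H_0 = Z.
  H_1: rank ker ∂_1 − rank ∂_2 = (27 − 8) − 17 = 2, and the invariant factors of ∂_2 are all 1, so H_1 = Z^2.
  H_2: rank ker ∂_2 − rank ∂_3 = (18 − 17) − 0 = 1, and there is no ∂_3, so H_2 = Z.

As a check, the Euler characteristic is 9 − 27 + 18 = 0, which agrees with 1 − 2 + 1 = 0.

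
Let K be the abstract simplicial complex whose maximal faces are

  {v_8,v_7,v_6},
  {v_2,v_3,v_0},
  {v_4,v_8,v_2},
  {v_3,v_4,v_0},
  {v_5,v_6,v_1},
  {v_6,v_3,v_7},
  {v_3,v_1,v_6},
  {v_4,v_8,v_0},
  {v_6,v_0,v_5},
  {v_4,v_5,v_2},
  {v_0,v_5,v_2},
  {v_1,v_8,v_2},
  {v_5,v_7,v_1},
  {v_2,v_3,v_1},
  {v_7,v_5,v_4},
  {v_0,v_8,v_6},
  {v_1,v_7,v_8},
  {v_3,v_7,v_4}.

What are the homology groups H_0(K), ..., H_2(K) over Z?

H_0 ≅ Z,  H_1 ≅ Z ⊕ Z/2Z,  H_2 = 0.

K has 9 vertices, 27 edges, 18 triangles.
rank ∂_0 = 0, rank ∂_1 = 8 ⇒ b_0 = 9 − 0 − 8 = 1; all invariant factors of ∂_1 are 1 so no torsion. So H_0 = Z.
rank ∂_1 = 8, rank ∂_2 = 18 ⇒ b_1 = 27 − 8 − 18 = 1; ∂_2 has invariant factor(s) [2] giving torsion. So H_1 = Z ⊕ Z/2Z.
rank ∂_2 = 18, rank ∂_3 = 0 ⇒ b_2 = 18 − 18 − 0 = 0. So H_2 = 0.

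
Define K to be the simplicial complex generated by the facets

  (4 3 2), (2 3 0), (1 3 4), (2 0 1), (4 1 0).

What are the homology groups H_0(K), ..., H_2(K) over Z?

Take the total order 0 < 1 < 2 < 3 < 4 on the vertex set. Then K (dimension 2) consists of the simplices:

  0-simplices (5): [0], [1], [2], [3], [4]
  1-simplices (10): [0,1], [0,2], [0,3], [0,4], [1,2], [1,3], [1,4], [2,3], [2,4], [3,4]
  2-simplices (5): [0,1,2], [0,1,4], [0,2,3], [1,3,4], [2,3,4]

Hence C_0 ≅ Z^5, C_1 ≅ Z^10, C_2 ≅ Z^5.

Boundary ∂_1: C_1 → C_0 is given by ∂[p,q] = [q] − [p].
This gives a 5×10 integer matrix of rank 4; reducing to Smith normal form yields diagonal entries (1,1,1,1).

The boundary map ∂_2: C_2 → C_1 sends each 2-simplex [p,q,r] to [q,r] − [p,r] + [p,q]. For instance
  ∂[2,3,4] = [3,4] − [2,4] + [2,3],
  ∂[0,1,2] = [1,2] − [0,2] + [0,1].
The resulting 10×5 matrix has rank 5, and its Smith normal form has invariant factors (1,1,1,1,1).

From H_k ≅ ker(∂_k) / im(∂_{k+1}) we obtain:

  H_0: rank C_0 − rank ∂_1 = 5 − 4 = 1, and the invariant factors of ∂_1 are all 1, so H_0 = Z.
  H_1: rank ker ∂_1 − rank ∂_2 = (10 − 4) − 5 = 1, and the invariant factors of ∂_2 are all 1, so H_1 = Z.
  H_2: rank ker ∂_2 − rank ∂_3 = (5 − 5) − 0 = 0, and there is no ∂_3, so H_2 = 0.

H_0 ≅ Z,  H_1 ≅ Z,  H_2 = 0.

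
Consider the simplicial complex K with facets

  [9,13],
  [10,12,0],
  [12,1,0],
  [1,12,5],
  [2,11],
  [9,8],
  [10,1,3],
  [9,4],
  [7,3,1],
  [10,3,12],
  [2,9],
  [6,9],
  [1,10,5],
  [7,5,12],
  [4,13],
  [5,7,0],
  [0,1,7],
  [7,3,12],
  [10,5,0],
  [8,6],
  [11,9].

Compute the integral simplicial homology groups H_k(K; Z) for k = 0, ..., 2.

H_0 = Z^2,  H_1 = Z^3 ⊕ Z/2,  H_2 = 0.

Take the total order 0 < 1 < 2 < 3 < 4 < 5 < 6 < 7 < 8 < 9 < 10 < 11 < 12 < 13 on the vertex set. Then K (dimension 2) consists of the simplices:

  0-simplices (14): [0], [1], [2], [3], [4], [5], [6], [7], [8], [9], [10], [11], [12], [13]
  1-simplices (27): (27 of them)
  2-simplices (12): [0,1,7], [0,1,12], [0,5,7], [0,5,10], [0,10,12], [1,3,7], [1,3,10], [1,5,10], [1,5,12], [3,7,12], [3,10,12], [5,7,12]

Hence C_0 ≅ Z^14, C_1 ≅ Z^27, C_2 ≅ Z^12.

Boundary ∂_1: C_1 → C_0 sends each edge [p,q] (with p < q) to q − p.
This gives a 14×27 integer matrix of rank 12; reducing to Smith normal form yields diagonal entries (1,1,1,1,1,1,1,1,1,1,1,1).

∂_2: C_2 → C_1 acts by ∂[p,q,r] = [q,r] − [p,r] + [p,q]. For instance
  ∂[3,10,12] = [10,12] − [3,12] + [3,10],
  ∂[1,5,10] = [5,10] − [1,10] + [1,5].
The 27×12 boundary matrix has rank 12 and Smith normal form diag(1,1,1,1,1,1,1,1,1,1,1,2).

Now H_k = ker ∂_k / im ∂_{k+1}, so:

  H_0: rank C_0 − rank ∂_1 = 14 − 12 = 2, and the invariant factors of ∂_1 are all 1, so H_0 ≅ Z^2.
  H_1: rank ker ∂_1 − rank ∂_2 = (27 − 12) − 12 = 3, and ∂_2 has invariant factor 2 > 1, so H_1 ≅ Z^3 ⊕ Z/2.
  H_2: rank ker ∂_2 − rank ∂_3 = (12 − 12) − 0 = 0, and there is no ∂_3, so H_2 ≅ 0.

As a check, the Euler characteristic is 14 − 27 + 12 = -1, which agrees with 2 − 3 + 0 = -1.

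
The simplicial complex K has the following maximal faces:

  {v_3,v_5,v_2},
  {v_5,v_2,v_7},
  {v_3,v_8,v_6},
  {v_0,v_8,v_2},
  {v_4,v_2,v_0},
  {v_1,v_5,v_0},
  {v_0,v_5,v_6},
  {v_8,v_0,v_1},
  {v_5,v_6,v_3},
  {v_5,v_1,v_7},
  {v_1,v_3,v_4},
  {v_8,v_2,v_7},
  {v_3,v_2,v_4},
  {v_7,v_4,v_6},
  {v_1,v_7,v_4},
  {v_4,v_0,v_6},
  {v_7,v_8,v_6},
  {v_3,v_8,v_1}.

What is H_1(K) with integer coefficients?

H_1 = Z^2.

Order the vertices as v_0 < v_1 < v_2 < v_3 < v_4 < v_5 < v_6 < v_7 < v_8. Listing each simplex with vertices in this order, K has dimension 2 with simplices:

  0-simplices (9): [v_0], [v_1], [v_2], [v_3], [v_4], [v_5], [v_6], [v_7], [v_8]
  1-simplices (27): (27 of them)
  2-simplices (18): (18 of them)

giving chain groups C_0 ≅ Z^9, C_1 ≅ Z^27, C_2 ≅ Z^18.

∂_1: C_1 → C_0 is given by ∂[p,q] = [q] − [p].
The resulting 9×27 matrix has rank 8, and its Smith normal form has invariant factors (1,1,1,1,1,1,1,1).

∂_2: C_2 → C_1 acts by ∂[p,q,r] = [q,r] − [p,r] + [p,q]. For instance
  ∂[v_0,v_1,v_5] = [v_1,v_5] − [v_0,v_5] + [v_0,v_1],
  ∂[v_0,v_2,v_8] = [v_2,v_8] − [v_0,v_8] + [v_0,v_2].
As a 27×18 matrix over Z this has rank 17, with invariant factors (1,1,1,1,1,1,1,1,1,1,1,1,1,1,1,1,1).

From H_k ≅ ker(∂_k) / im(∂_{k+1}) we obtain:

  H_1: rank ker ∂_1 − rank ∂_2 = (27 − 8) − 17 = 2, and the invariant factors of ∂_2 are all 1, so H_1 ≅ Z^2.

(K is a triangulation of the torus T^2.)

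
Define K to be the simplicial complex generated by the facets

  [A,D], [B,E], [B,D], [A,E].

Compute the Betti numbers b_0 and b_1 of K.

b_0 = 1, b_1 = 1.

Fix the vertex order A < B < D < E and write every simplex with vertices in increasing order. Then dim K = 1 and the simplices of K are:

  0-simplices (4): A, B, D, E
  1-simplices (4): AD, AE, BD, BE

so the chain groups are C_0 ≅ Z^4, C_1 ≅ Z^4.

∂_1: C_1 → C_0 maps an edge to its endpoints' difference, ∂[p,q] = q − p. For instance
  ∂AE = E − A.
The 4×4 boundary matrix has rank 3 and Smith normal form diag(1,1,1).

From H_k ≅ ker(∂_k) / im(∂_{k+1}) we obtain:

  H_0: rank C_0 − rank ∂_1 = 4 − 3 = 1, and the invariant factors of ∂_1 are all 1, so H_0 = Z.
  H_1: rank ker ∂_1 − rank ∂_2 = (4 − 3) − 0 = 1, and there is no ∂_2, so H_1 = Z.

Hence the Betti numbers are b_0 = 1, b_1 = 1.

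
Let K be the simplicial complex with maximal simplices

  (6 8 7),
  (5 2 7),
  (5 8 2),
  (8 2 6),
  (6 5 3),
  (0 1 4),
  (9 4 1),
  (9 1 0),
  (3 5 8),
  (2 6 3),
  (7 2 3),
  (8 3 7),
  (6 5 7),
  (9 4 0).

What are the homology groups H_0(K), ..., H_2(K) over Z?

We work with the vertex ordering 0 < 1 < 2 < 3 < 4 < 5 < 6 < 7 < 8 < 9. The simplices of K, each written with vertices in increasing order, are:

  0-simplices (10): [0], [1], [2], [3], [4], [5], [6], [7], [8], [9]
  1-simplices (21): [0,1], [0,4], [0,9], [1,4], [1,9], [2,3], [2,5], [2,6], [2,7], [2,8], [3,5], [3,6], [3,7], [3,8], [4,9], [5,6], [5,7], [5,8], [6,7], [6,8], [7,8]
  2-simplices (14): [0,1,4], [0,1,9], [0,4,9], [1,4,9], [2,3,6], [2,3,7], [2,5,7], [2,5,8], [2,6,8], [3,5,6], [3,5,8], [3,7,8], [5,6,7], [6,7,8]

giving chain groups C_0 ≅ Z^10, C_1 ≅ Z^21, C_2 ≅ Z^14.

Boundary ∂_1: C_1 → C_0 maps an edge to its endpoints' difference, ∂[p,q] = q − p.
As a 10×21 matrix over Z this has rank 8, with invariant factors (1,1,1,1,1,1,1,1).

Boundary ∂_2: C_2 → C_1 sends each 2-simplex [p,q,r] to [q,r] − [p,r] + [p,q]. For instance
  ∂[2,3,6] = [3,6] − [2,6] + [2,3],
  ∂[3,7,8] = [7,8] − [3,8] + [3,7].
The resulting 21×14 matrix has rank 13, and its Smith normal form has invariant factors (1,1,1,1,1,1,1,1,1,1,1,1,2).

Now H_k = ker ∂_k / im ∂_{k+1}, so:

  H_0: rank C_0 − rank ∂_1 = 10 − 8 = 2, and the invariant factors of ∂_1 are all 1, so H_0 = Z^2.
  H_1: rank ker ∂_1 − rank ∂_2 = (21 − 8) − 13 = 0, and ∂_2 has invariant factor 2 > 1, so H_1 = Z/2.
  H_2: rank ker ∂_2 − rank ∂_3 = (14 − 13) − 0 = 1, and there is no ∂_3, so H_2 = Z.

As a check, the Euler characteristic is 10 − 21 + 14 = 3, which agrees with 2 − 0 + 1 = 3.

H_0 ≅ Z^2,  H_1 ≅ Z/2,  H_2 ≅ Z.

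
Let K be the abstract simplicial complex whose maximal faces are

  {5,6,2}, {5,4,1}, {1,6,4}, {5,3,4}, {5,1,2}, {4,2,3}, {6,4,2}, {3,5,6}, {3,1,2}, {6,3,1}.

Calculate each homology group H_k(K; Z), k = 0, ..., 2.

K has 6 vertices, 15 edges, 10 triangles.
rank ∂_0 = 0, rank ∂_1 = 5 ⇒ b_0 = 6 − 0 − 5 = 1; all invariant factors of ∂_1 are 1 so no torsion. So H_0 ≅ Z.
rank ∂_1 = 5, rank ∂_2 = 10 ⇒ b_1 = 15 − 5 − 10 = 0; ∂_2 has invariant factor(s) [2] giving torsion. So H_1 ≅ Z/2Z.
rank ∂_2 = 10, rank ∂_3 = 0 ⇒ b_2 = 10 − 10 − 0 = 0. So H_2 ≅ 0.

H_0 ≅ Z,  H_1 ≅ Z/2Z,  H_2 = 0.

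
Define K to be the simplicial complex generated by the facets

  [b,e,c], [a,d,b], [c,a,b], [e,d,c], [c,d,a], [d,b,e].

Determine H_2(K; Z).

H_2 = Z.

We work with the vertex ordering a < b < c < d < e. The simplices of K, each written with vertices in increasing order, are:

  0-simplices (5): a, b, c, d, e
  1-simplices (9): ab, ac, ad, bc, bd, be, cd, ce, de
  2-simplices (6): abc, abd, acd, bce, bde, cde

so the chain groups are C_0 ≅ Z^5, C_1 ≅ Z^9, C_2 ≅ Z^6.

Boundary ∂_1: C_1 → C_0 maps an edge to its endpoints' difference, ∂[p,q] = q − p. For instance
  ∂cd = d − c.
As a 5×9 matrix over Z this has rank 4, with invariant factors (1,1,1,1).

The boundary map ∂_2: C_2 → C_1 sends each 2-simplex [p,q,r] to [q,r] − [p,r] + [p,q]. For instance
  ∂bde = de − be + bd,
  ∂cde = de − ce + cd.
The resulting 9×6 matrix has rank 5, and its Smith normal form has invariant factors (1,1,1,1,1).

Reading off H_k = ker ∂_k / im ∂_{k+1}:

  H_2: rank ker ∂_2 − rank ∂_3 = (6 − 5) − 0 = 1, and there is no ∂_3, so H_2 ≅ Z.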